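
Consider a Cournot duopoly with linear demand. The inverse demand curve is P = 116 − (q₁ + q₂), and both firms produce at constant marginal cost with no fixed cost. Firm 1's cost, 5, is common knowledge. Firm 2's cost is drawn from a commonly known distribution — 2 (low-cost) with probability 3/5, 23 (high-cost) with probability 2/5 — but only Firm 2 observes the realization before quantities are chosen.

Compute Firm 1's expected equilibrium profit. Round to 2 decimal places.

Type-c best response for Firm 2: q₂(c) = (116 − c)/2 − q₁/2.
Firm 1 maximizes expected profit; its first-order condition is 116 − 2q₁ − E[q₂] − 5 = 0.
Substituting E[q₂] and solving: E[c₂] = 10.4, so q₁ = (116 − 2·5 + 10.4)/3 = 38.8.
E[P] = 116 − (q₁ + E[q₂]) = 43.8; Firm 1's expected profit = (E[P] − 5)·q₁ = (43.8 − 5)·38.8 = 1505.44.

1505.44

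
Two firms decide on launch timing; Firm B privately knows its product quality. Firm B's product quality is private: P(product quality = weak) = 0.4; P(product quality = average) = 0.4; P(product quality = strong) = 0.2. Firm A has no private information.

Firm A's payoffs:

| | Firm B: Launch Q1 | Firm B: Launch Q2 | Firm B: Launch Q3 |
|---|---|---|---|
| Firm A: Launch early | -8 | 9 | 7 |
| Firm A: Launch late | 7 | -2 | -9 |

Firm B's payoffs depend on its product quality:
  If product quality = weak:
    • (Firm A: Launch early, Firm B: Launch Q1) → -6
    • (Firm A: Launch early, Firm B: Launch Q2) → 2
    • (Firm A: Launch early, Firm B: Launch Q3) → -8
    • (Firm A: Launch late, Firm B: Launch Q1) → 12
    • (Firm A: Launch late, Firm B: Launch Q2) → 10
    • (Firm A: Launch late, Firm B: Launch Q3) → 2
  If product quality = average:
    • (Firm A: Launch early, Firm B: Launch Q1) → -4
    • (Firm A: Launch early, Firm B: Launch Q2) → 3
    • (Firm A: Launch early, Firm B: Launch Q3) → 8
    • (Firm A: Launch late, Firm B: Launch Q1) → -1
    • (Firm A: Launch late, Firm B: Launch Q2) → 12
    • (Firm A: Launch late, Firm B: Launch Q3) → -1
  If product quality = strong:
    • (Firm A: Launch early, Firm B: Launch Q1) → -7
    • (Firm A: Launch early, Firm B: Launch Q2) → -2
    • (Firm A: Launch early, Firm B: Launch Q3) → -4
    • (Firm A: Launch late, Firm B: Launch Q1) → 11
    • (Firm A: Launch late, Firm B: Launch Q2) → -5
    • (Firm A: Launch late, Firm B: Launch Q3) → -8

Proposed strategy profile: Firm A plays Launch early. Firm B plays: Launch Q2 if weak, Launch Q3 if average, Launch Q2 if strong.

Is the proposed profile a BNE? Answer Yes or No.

A profile is a BNE iff every type of every player is best-responding given beliefs about the other side.
Firm A plays Launch early: E[Launch early] = 0.4·(9) + 0.4·(7) + 0.2·(9) = 8.2; E[Launch late] = -4.8. Best-responding. ✓
Firm B (product quality weak), facing Launch early: Launch Q1 gives -6, Launch Q2 gives 2, Launch Q3 gives -8. Proposed Launch Q2 is best. ✓
Firm B (product quality average), facing Launch early: Launch Q1 gives -4, Launch Q2 gives 3, Launch Q3 gives 8. Proposed Launch Q3 is best. ✓
Firm B (product quality strong), facing Launch early: Launch Q1 gives -7, Launch Q2 gives -2, Launch Q3 gives -4. Proposed Launch Q2 is best. ✓

Yes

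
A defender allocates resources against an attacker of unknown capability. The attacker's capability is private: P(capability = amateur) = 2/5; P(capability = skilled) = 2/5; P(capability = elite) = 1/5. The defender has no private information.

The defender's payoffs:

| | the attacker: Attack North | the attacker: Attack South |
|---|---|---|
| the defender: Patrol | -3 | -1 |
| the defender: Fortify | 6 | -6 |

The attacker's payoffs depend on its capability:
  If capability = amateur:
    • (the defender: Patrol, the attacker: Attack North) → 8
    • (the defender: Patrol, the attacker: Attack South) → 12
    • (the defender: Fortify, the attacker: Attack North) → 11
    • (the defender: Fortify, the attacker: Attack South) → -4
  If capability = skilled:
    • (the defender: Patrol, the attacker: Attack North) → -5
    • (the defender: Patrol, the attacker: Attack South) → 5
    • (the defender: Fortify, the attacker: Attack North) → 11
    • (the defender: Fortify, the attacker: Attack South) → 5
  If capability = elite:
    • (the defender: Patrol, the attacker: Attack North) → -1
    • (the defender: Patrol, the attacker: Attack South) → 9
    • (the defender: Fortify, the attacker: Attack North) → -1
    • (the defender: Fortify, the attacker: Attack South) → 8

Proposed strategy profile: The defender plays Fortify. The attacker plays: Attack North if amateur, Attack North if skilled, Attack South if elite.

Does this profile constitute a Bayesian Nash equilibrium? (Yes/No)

Yes

A profile is a BNE iff every type of every player is best-responding given beliefs about the other side.
The defender plays Fortify: E[Fortify] = 2/5·(6) + 2/5·(6) + 1/5·(-6) = 18/5; E[Patrol] = -13/5. Best-responding. ✓
The attacker (capability amateur), facing Fortify: Attack North gives 11, Attack South gives -4. Proposed Attack North is best. ✓
The attacker (capability skilled), facing Fortify: Attack North gives 11, Attack South gives 5. Proposed Attack North is best. ✓
The attacker (capability elite), facing Fortify: Attack North gives -1, Attack South gives 8. Proposed Attack South is best. ✓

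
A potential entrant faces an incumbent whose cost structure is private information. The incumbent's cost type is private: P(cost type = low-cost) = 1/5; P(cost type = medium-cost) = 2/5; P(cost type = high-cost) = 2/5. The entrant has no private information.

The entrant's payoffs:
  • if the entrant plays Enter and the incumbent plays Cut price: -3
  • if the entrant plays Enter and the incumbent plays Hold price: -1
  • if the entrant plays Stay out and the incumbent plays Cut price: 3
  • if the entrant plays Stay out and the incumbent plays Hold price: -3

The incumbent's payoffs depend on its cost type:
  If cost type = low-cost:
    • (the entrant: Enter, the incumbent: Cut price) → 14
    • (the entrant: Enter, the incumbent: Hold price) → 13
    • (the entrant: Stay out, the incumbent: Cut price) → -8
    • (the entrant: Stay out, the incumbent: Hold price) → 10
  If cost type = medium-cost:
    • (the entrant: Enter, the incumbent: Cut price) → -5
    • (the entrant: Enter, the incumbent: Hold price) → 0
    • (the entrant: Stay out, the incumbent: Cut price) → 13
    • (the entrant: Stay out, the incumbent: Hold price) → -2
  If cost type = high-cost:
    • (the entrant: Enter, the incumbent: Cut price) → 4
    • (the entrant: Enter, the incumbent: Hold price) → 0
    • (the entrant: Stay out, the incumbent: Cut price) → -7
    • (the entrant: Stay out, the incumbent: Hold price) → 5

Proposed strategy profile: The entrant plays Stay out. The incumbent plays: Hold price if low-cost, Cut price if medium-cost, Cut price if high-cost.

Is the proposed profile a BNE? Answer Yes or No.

A profile is a BNE iff every type of every player is best-responding given beliefs about the other side.
The entrant plays Stay out: E[Stay out] = 1/5·(-3) + 2/5·(3) + 2/5·(3) = 9/5; E[Enter] = -13/5. Best-responding. ✓
The incumbent (cost type low-cost), facing Stay out: Cut price gives -8, Hold price gives 10. Proposed Hold price is best. ✓
The incumbent (cost type medium-cost), facing Stay out: Cut price gives 13, Hold price gives -2. Proposed Cut price is best. ✓
The incumbent (cost type high-cost), facing Stay out: Cut price gives -7, Hold price gives 5. Proposed Cut price is not best — profitable deviation exists. ✗

No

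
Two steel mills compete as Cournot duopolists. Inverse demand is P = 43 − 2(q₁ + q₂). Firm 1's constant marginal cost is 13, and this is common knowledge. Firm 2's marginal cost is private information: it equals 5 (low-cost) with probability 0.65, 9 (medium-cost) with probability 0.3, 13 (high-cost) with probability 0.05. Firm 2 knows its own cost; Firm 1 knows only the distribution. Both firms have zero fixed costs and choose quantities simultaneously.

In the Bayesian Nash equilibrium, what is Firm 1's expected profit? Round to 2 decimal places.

30.94

Firm 2 with cost c maximizes (43 − 2(q₁+q₂) − c)·q₂, giving q₂(c) = (43 − c − 2q₁)/4.
E[c₂] = 0.65·5 + 0.3·9 + 0.05·13 = 6.6
Firm 1's FOC against E[q₂] yields q₁ = (43 − 2·13 + E[c₂])/6 = (43 − 26 + 6.6)/6 = 3.93333.
E[P] = 43 − 2·(q₁ + E[q₂]) = 20.8667; Firm 1's expected profit = (E[P] − 13)·q₁ = (20.8667 − 13)·3.93333 = 30.9422.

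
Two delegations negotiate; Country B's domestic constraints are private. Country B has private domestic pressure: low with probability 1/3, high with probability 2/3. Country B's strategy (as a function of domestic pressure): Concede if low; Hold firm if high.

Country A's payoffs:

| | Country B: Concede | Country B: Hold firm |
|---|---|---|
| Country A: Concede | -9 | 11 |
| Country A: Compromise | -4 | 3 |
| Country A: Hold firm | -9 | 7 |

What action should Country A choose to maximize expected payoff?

E[Concede] = 1/3·(-9) + 2/3·(11) = 13/3
E[Compromise] = 1/3·(-4) + 2/3·(3) = 2/3
E[Hold firm] = 1/3·(-9) + 2/3·(7) = 5/3
Best response: Concede (13/3 is the largest).

Concede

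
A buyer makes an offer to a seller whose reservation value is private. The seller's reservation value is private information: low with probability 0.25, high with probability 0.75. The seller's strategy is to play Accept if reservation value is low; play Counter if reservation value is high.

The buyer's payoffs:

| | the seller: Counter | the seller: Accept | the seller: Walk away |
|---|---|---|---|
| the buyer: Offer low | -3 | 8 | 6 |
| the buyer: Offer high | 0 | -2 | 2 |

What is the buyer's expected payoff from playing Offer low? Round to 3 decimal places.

-0.250

E[Offer low] = 0.25·8 + 0.75·(-3) = 2 + (-2.25) = -0.25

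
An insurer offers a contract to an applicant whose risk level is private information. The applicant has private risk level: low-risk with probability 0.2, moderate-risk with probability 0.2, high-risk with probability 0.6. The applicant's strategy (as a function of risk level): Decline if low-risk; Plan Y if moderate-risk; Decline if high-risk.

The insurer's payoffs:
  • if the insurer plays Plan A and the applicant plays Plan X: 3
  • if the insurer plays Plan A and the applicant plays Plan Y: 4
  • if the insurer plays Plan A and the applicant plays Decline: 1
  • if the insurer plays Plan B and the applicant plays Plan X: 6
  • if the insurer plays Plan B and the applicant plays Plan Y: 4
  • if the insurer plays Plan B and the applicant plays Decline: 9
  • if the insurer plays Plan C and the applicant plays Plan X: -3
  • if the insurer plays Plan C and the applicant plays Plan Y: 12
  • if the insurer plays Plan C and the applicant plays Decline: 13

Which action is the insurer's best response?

Compute the insurer's expected payoff for each action, taking the expectation over the applicant's type.
E[Plan A] = 0.2·(1) + 0.2·(4) + 0.6·(1) = 1.6
E[Plan B] = 0.2·(9) + 0.2·(4) + 0.6·(9) = 8
E[Plan C] = 0.2·(13) + 0.2·(12) + 0.6·(13) = 12.8
Best response: Plan C (12.8 is the largest).

Plan C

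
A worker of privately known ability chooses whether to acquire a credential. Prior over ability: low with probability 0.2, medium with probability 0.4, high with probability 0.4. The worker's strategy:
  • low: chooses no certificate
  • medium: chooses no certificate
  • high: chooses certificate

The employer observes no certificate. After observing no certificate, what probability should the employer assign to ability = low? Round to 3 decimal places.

0.333

Apply Bayes' rule using the sender's strategy as the likelihood.
P(no certificate) = 0.2·1 + 0.4·1 + 0.4·0 = 0.6
P(low | no certificate) = (0.2·1) / 0.6 = 0.2 / 0.6 = 0.333333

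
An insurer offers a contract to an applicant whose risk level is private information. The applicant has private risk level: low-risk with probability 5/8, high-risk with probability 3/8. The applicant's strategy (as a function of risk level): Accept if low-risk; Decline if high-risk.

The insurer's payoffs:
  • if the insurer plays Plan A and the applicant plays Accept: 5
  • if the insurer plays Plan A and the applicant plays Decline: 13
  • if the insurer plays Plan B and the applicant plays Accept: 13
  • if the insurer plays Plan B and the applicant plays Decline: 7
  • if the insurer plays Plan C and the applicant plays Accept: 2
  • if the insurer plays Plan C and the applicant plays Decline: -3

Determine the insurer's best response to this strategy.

Compute the insurer's expected payoff for each action, taking the expectation over the applicant's type.
E[Plan A] = 5/8·(5) + 3/8·(13) = 8
E[Plan B] = 5/8·(13) + 3/8·(7) = 43/4
E[Plan C] = 5/8·(2) + 3/8·(-3) = 1/8
Best response: Plan B (43/4 is the largest).

Plan B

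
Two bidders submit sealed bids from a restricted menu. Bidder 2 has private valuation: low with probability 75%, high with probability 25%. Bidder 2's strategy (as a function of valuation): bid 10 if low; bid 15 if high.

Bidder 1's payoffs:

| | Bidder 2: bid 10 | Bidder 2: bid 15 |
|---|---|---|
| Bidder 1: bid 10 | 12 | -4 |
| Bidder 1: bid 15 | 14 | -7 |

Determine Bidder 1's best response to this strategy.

bid 15

Compute Bidder 1's expected payoff for each action, taking the expectation over Bidder 2's type.
E[bid 10] = 0.75·(12) + 0.25·(-4) = 8
E[bid 15] = 0.75·(14) + 0.25·(-7) = 8.75
Best response: bid 15 (8.75 is the largest).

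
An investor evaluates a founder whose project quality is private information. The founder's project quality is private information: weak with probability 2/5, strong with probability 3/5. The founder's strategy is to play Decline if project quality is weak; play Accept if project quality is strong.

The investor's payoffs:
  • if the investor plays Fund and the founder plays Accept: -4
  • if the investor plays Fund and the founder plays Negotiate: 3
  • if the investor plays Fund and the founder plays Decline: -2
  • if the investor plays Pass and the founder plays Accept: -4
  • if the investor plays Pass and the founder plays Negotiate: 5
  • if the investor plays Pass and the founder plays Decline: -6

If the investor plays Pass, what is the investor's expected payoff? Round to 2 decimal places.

E[Pass] = 2/5·(-6) + 3/5·(-4) = (-12/5) + (-12/5) = -24/5

-4.80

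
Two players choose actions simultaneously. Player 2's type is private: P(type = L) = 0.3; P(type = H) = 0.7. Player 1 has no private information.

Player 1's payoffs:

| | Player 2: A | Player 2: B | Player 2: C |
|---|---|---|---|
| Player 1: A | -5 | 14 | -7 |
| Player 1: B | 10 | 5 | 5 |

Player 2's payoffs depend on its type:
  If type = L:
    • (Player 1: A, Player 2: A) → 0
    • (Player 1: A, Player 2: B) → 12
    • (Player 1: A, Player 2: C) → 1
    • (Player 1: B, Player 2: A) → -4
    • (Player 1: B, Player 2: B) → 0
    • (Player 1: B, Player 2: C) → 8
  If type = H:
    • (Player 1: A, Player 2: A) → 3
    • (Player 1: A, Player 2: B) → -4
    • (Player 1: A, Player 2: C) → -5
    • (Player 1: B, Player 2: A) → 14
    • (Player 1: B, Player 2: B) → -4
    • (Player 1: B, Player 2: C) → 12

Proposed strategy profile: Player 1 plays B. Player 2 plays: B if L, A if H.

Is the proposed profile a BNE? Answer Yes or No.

No

A profile is a BNE iff every type of every player is best-responding given beliefs about the other side.
Player 1 plays B: E[B] = 0.3·(5) + 0.7·(10) = 8.5; E[A] = 0.7. Best-responding. ✓
Player 2 (type L), facing B: A gives -4, B gives 0, C gives 8. Proposed B is not best — profitable deviation exists. ✗
Player 2 (type H), facing B: A gives 14, B gives -4, C gives 12. Proposed A is best. ✓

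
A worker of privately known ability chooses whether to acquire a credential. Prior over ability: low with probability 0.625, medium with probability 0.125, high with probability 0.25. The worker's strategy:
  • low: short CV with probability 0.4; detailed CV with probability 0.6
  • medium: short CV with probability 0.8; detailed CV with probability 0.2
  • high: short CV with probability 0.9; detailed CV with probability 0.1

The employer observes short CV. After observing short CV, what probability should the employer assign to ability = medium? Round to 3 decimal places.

0.174

Apply Bayes' rule using the sender's strategy as the likelihood.
P(short CV) = 0.625·0.4 + 0.125·0.8 + 0.25·0.9 = 0.575
P(medium | short CV) = (0.125·0.8) / 0.575 = 0.1 / 0.575 = 0.173913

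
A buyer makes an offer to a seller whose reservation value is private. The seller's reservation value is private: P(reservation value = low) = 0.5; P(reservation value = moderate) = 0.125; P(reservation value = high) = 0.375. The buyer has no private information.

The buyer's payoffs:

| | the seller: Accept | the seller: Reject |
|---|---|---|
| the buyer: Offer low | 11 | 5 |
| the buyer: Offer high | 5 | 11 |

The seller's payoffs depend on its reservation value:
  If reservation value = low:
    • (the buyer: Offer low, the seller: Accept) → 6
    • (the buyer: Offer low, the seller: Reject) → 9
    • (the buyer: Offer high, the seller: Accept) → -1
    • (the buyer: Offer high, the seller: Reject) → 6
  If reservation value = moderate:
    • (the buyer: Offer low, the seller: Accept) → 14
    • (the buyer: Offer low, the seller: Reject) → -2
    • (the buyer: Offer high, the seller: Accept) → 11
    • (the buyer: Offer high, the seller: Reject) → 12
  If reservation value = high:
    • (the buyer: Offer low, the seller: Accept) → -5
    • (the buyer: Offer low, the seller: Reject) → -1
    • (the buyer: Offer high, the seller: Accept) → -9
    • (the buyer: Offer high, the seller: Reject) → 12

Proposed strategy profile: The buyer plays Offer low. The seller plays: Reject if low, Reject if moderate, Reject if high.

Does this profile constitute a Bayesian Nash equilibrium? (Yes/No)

The buyer plays Offer low: E[Offer low] = 0.5·(5) + 0.125·(5) + 0.375·(5) = 5; E[Offer high] = 11. Not best-responding. ✗
The seller (reservation value low), facing Offer low: Accept gives 6, Reject gives 9. Proposed Reject is best. ✓
The seller (reservation value moderate), facing Offer low: Accept gives 14, Reject gives -2. Proposed Reject is not best — profitable deviation exists. ✗
The seller (reservation value high), facing Offer low: Accept gives -5, Reject gives -1. Proposed Reject is best. ✓

No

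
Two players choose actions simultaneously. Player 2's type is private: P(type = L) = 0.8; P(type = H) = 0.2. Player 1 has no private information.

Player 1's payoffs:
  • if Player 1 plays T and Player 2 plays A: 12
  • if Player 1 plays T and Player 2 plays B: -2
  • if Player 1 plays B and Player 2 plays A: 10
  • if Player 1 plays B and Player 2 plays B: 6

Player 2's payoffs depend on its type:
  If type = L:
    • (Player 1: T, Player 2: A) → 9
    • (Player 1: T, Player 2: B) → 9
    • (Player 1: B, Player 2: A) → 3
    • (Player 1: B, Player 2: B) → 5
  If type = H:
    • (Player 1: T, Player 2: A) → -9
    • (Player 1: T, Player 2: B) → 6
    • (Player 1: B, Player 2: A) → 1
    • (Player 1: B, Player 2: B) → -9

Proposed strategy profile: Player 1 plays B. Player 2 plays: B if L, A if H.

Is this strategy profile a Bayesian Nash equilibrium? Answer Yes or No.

Yes

Player 1 plays B: E[B] = 0.8·(6) + 0.2·(10) = 6.8; E[T] = 0.8. Best-responding. ✓
Player 2 (type L), facing B: A gives 3, B gives 5. Proposed B is best. ✓
Player 2 (type H), facing B: A gives 1, B gives -9. Proposed A is best. ✓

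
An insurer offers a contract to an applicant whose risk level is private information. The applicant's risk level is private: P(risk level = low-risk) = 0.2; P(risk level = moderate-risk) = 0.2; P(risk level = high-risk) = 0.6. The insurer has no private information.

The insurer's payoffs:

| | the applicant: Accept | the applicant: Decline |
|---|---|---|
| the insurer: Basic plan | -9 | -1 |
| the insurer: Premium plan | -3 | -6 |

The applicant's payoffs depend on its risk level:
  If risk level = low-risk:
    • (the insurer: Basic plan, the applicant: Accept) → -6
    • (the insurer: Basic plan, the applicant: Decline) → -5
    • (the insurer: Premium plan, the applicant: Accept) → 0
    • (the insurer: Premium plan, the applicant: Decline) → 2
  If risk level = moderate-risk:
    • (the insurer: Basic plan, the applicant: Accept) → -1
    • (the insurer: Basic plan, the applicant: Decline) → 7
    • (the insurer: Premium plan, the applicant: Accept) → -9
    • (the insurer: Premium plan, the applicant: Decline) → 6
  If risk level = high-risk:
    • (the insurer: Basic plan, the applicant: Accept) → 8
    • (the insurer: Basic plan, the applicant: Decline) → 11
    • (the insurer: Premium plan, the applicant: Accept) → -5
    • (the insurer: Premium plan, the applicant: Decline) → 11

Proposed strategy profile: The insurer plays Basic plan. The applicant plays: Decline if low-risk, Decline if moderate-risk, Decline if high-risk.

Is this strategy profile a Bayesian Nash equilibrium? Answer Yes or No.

Yes

A profile is a BNE iff every type of every player is best-responding given beliefs about the other side.
The insurer plays Basic plan: E[Basic plan] = 0.2·(-1) + 0.2·(-1) + 0.6·(-1) = -1; E[Premium plan] = -6. Best-responding. ✓
The applicant (risk level low-risk), facing Basic plan: Accept gives -6, Decline gives -5. Proposed Decline is best. ✓
The applicant (risk level moderate-risk), facing Basic plan: Accept gives -1, Decline gives 7. Proposed Decline is best. ✓
The applicant (risk level high-risk), facing Basic plan: Accept gives 8, Decline gives 11. Proposed Decline is best. ✓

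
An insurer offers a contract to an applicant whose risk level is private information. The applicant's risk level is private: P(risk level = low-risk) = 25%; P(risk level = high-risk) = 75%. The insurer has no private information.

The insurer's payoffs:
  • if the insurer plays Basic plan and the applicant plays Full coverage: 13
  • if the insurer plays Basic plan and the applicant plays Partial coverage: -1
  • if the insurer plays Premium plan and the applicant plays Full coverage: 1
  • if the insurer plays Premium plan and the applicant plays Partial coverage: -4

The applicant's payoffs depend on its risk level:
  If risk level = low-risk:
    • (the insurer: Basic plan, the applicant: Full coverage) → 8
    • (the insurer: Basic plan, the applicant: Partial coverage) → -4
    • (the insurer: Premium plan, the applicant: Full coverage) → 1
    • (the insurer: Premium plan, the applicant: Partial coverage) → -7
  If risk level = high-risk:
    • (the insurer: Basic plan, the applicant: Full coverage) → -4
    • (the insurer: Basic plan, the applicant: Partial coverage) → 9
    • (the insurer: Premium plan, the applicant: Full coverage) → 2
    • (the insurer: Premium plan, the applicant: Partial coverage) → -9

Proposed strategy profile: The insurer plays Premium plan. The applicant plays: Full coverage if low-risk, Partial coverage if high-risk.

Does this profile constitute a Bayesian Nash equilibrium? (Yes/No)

No

The insurer plays Premium plan: E[Premium plan] = 0.25·(1) + 0.75·(-4) = -2.75; E[Basic plan] = 2.5. Not best-responding. ✗
The applicant (risk level low-risk), facing Premium plan: Full coverage gives 1, Partial coverage gives -7. Proposed Full coverage is best. ✓
The applicant (risk level high-risk), facing Premium plan: Full coverage gives 2, Partial coverage gives -9. Proposed Partial coverage is not best — profitable deviation exists. ✗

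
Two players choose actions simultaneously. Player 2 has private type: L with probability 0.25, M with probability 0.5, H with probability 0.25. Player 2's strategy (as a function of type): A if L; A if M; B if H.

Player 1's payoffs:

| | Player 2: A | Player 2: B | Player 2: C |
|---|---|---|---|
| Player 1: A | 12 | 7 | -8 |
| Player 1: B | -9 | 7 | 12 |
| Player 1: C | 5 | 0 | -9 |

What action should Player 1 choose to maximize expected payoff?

E[A] = 0.25·(12) + 0.5·(12) + 0.25·(7) = 10.75
E[B] = 0.25·(-9) + 0.5·(-9) + 0.25·(7) = -5
E[C] = 0.25·(5) + 0.5·(5) + 0.25·(0) = 3.75
Best response: A (10.75 is the largest).

A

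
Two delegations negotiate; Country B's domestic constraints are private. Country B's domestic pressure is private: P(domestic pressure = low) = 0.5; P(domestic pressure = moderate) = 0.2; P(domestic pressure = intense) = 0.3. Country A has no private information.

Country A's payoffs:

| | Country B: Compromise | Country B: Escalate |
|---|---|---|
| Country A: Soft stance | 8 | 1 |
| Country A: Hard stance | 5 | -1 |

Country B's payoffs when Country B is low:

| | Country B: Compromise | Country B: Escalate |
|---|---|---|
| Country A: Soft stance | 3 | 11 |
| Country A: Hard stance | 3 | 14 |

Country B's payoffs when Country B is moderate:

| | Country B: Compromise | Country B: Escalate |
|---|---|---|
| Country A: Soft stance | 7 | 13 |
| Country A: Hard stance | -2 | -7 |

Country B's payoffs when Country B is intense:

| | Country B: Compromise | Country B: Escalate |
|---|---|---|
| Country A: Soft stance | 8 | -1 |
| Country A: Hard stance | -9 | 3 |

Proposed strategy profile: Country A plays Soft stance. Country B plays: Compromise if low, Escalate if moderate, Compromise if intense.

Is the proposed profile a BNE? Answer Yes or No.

Country A plays Soft stance: E[Soft stance] = 0.5·(8) + 0.2·(1) + 0.3·(8) = 6.6; E[Hard stance] = 3.8. Best-responding. ✓
Country B (domestic pressure low), facing Soft stance: Compromise gives 3, Escalate gives 11. Proposed Compromise is not best — profitable deviation exists. ✗
Country B (domestic pressure moderate), facing Soft stance: Compromise gives 7, Escalate gives 13. Proposed Escalate is best. ✓
Country B (domestic pressure intense), facing Soft stance: Compromise gives 8, Escalate gives -1. Proposed Compromise is best. ✓

No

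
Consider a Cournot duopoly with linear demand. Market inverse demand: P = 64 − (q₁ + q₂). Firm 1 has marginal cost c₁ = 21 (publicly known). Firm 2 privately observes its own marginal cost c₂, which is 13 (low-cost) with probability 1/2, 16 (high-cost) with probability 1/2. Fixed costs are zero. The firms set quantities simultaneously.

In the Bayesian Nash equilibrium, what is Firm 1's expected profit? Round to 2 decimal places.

148.03

Type-c best response for Firm 2: q₂(c) = (64 − c)/2 − q₁/2.
Firm 1 maximizes expected profit; its first-order condition is 64 − 2q₁ − E[q₂] − 21 = 0.
Substituting E[q₂] and solving: E[c₂] = 14.5, so q₁ = (64 − 2·21 + 14.5)/3 = 12.1667.
E[P] = 64 − (q₁ + E[q₂]) = 33.1667; Firm 1's expected profit = (E[P] − 21)·q₁ = (33.1667 − 21)·12.1667 = 148.028.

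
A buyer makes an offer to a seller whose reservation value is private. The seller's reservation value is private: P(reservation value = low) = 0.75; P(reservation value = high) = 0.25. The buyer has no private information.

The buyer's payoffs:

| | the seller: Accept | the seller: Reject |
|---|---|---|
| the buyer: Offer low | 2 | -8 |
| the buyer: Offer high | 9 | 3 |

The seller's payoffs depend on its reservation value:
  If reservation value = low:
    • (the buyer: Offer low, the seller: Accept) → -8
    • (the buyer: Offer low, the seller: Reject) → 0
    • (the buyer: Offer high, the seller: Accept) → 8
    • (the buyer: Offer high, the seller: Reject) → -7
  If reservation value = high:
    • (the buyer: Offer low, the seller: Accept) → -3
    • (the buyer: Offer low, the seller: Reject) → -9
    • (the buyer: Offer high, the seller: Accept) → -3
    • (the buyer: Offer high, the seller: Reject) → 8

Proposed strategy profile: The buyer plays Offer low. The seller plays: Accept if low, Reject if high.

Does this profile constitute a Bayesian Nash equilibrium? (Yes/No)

No

The buyer plays Offer low: E[Offer low] = 0.75·(2) + 0.25·(-8) = -0.5; E[Offer high] = 7.5. Not best-responding. ✗
The seller (reservation value low), facing Offer low: Accept gives -8, Reject gives 0. Proposed Accept is not best — profitable deviation exists. ✗
The seller (reservation value high), facing Offer low: Accept gives -3, Reject gives -9. Proposed Reject is not best — profitable deviation exists. ✗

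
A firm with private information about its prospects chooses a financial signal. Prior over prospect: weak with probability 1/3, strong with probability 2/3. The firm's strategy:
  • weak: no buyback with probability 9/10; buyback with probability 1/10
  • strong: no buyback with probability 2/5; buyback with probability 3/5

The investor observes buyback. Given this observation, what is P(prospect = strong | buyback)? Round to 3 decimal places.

P(buyback) = (1/3)·(1/10) + (2/3)·(3/5) = 13/30
P(strong | buyback) = ((2/3)·(3/5)) / (13/30) = (2/5) / (13/30) = 12/13

0.923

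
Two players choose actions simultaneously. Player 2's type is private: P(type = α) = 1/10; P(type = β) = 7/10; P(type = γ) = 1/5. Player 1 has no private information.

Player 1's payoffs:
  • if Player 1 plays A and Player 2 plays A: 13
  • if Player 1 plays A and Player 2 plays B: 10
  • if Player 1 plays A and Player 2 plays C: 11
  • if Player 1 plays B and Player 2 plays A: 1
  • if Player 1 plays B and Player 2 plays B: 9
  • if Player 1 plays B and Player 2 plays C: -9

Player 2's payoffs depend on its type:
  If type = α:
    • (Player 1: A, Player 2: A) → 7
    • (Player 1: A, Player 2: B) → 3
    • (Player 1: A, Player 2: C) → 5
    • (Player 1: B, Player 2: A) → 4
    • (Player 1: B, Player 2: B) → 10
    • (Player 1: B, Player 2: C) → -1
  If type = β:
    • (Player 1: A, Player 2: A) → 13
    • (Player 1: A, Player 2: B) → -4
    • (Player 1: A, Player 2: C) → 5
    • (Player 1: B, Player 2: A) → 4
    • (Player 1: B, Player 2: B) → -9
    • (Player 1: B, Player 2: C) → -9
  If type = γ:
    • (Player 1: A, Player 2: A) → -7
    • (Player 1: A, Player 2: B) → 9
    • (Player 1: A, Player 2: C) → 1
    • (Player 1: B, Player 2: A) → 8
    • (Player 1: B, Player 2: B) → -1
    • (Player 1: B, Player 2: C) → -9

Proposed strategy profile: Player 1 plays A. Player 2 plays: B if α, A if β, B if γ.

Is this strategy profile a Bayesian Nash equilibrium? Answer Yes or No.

A profile is a BNE iff every type of every player is best-responding given beliefs about the other side.
Player 1 plays A: E[A] = 1/10·(10) + 7/10·(13) + 1/5·(10) = 121/10; E[B] = 17/5. Best-responding. ✓
Player 2 (type α), facing A: A gives 7, B gives 3, C gives 5. Proposed B is not best — profitable deviation exists. ✗
Player 2 (type β), facing A: A gives 13, B gives -4, C gives 5. Proposed A is best. ✓
Player 2 (type γ), facing A: A gives -7, B gives 9, C gives 1. Proposed B is best. ✓

No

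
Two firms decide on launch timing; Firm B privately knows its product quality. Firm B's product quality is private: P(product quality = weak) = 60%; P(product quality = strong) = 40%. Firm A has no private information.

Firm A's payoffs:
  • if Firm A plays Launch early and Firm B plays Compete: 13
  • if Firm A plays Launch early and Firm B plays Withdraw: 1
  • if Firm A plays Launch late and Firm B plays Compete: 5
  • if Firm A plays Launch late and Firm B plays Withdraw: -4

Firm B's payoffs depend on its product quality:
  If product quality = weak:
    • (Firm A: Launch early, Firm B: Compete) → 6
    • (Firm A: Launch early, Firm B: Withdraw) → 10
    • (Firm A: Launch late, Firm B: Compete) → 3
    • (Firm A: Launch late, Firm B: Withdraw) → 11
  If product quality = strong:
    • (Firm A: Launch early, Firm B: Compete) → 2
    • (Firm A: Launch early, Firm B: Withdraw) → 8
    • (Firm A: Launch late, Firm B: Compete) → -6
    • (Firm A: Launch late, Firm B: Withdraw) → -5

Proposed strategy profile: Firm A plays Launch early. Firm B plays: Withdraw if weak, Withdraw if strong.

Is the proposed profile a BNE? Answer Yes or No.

Yes

Firm A plays Launch early: E[Launch early] = 0.6·(1) + 0.4·(1) = 1; E[Launch late] = -4. Best-responding. ✓
Firm B (product quality weak), facing Launch early: Compete gives 6, Withdraw gives 10. Proposed Withdraw is best. ✓
Firm B (product quality strong), facing Launch early: Compete gives 2, Withdraw gives 8. Proposed Withdraw is best. ✓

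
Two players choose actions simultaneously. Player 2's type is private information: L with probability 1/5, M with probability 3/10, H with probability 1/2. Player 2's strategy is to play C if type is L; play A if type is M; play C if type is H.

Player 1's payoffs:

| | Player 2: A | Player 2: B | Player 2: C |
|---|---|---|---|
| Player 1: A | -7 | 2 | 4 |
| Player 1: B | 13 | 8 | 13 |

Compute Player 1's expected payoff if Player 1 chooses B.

Take the expectation over Player 2's type, weighting each type's action by its prior probability.
E[B] = 1/5·13 + 3/10·13 + 1/2·13 = 13/5 + 39/10 + 13/2 = 13

13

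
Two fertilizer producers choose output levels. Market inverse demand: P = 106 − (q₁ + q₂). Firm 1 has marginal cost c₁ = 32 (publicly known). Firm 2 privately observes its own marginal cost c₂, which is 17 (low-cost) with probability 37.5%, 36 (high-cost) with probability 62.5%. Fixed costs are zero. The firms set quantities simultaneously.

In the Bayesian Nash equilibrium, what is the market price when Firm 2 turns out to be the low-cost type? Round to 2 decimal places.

49.69

Firm 2 with cost c maximizes (106 − (q₁+q₂) − c)·q₂, giving q₂(c) = (106 − c − q₁)/2.
E[c₂] = 0.375·17 + 0.625·36 = 28.875
Firm 1's FOC against E[q₂] yields q₁ = (106 − 2·32 + E[c₂])/3 = (106 − 64 + 28.875)/3 = 23.625.
q₂(low-cost) = 32.6875, so P = 106 − (23.625 + 32.6875) = 49.6875.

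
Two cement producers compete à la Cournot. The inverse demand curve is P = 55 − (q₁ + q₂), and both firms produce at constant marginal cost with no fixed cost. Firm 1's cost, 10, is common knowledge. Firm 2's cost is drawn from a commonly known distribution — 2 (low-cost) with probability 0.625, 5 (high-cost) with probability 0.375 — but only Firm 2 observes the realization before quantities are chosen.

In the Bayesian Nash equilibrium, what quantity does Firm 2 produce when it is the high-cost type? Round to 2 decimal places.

Firm 2 with cost c maximizes (55 − (q₁+q₂) − c)·q₂, giving q₂(c) = (55 − c − q₁)/2.
E[c₂] = 0.625·2 + 0.375·5 = 3.125
Firm 1's FOC against E[q₂] yields q₁ = (55 − 2·10 + E[c₂])/3 = (55 − 20 + 3.125)/3 = 12.7083.
q₂(high-cost) = (55 − 5 − 12.7083)/2 = 18.6458.

18.65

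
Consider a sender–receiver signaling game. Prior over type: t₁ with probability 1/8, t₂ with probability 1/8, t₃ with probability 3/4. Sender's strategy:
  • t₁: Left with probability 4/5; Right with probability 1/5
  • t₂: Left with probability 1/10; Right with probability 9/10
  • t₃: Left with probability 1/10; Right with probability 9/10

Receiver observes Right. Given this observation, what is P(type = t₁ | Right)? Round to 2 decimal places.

Apply Bayes' rule using the sender's strategy as the likelihood.
P(Right) = (1/8)·(1/5) + (1/8)·(9/10) + (3/4)·(9/10) = 13/16
P(t₁ | Right) = ((1/8)·(1/5)) / (13/16) = (1/40) / (13/16) = 2/65

0.03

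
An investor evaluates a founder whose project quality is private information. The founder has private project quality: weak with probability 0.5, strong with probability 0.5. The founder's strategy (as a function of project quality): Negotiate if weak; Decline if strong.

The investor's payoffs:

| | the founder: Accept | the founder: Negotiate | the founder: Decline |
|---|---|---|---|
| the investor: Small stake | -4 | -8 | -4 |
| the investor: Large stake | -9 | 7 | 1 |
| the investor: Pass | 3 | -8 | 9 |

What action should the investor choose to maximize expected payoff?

Large stake

E[Small stake] = 0.5·(-8) + 0.5·(-4) = -6
E[Large stake] = 0.5·(7) + 0.5·(1) = 4
E[Pass] = 0.5·(-8) + 0.5·(9) = 0.5
Best response: Large stake (4 is the largest).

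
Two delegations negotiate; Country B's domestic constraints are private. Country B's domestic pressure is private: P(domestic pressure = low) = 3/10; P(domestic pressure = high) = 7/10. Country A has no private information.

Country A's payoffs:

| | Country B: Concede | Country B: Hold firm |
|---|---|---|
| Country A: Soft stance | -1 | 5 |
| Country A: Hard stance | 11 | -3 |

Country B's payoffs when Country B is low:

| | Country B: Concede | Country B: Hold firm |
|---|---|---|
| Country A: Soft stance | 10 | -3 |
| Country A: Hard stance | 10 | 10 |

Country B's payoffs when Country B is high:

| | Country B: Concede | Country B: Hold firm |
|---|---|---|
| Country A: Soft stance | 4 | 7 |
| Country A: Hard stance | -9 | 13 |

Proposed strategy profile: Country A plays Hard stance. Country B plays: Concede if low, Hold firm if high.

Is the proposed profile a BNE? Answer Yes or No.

Country A plays Hard stance: E[Hard stance] = 3/10·(11) + 7/10·(-3) = 6/5; E[Soft stance] = 16/5. Not best-responding. ✗
Country B (domestic pressure low), facing Hard stance: Concede gives 10, Hold firm gives 10. Proposed Concede is best. ✓
Country B (domestic pressure high), facing Hard stance: Concede gives -9, Hold firm gives 13. Proposed Hold firm is best. ✓

No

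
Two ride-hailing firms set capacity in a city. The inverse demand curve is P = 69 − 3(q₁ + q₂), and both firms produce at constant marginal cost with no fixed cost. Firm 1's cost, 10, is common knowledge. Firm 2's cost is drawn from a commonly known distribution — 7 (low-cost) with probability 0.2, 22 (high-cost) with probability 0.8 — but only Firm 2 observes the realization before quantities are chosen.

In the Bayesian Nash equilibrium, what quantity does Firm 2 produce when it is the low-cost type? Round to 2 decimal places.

Firm 2 with cost c maximizes (69 − 3(q₁+q₂) − c)·q₂, giving q₂(c) = (69 − c − 3q₁)/6.
E[c₂] = 0.2·7 + 0.8·22 = 19
Firm 1's FOC against E[q₂] yields q₁ = (69 − 2·10 + E[c₂])/9 = (69 − 20 + 19)/9 = 7.55556.
q₂(low-cost) = (69 − 7 − 3·7.55556)/6 = 6.55556.

6.56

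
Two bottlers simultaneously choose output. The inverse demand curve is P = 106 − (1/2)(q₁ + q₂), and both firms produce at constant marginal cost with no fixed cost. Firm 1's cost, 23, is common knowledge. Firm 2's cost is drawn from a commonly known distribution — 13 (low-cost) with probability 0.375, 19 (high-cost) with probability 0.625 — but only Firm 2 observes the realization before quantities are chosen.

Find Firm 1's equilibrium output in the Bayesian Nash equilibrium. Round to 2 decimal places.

51.17

Type-c best response for Firm 2: q₂(c) = (106 − c) − q₁/2.
Firm 1 maximizes expected profit; its first-order condition is 106 − q₁ − (1/2)E[q₂] − 23 = 0.
Substituting E[q₂] and solving: E[c₂] = 16.75, so q₁ = (106 − 2·23 + 16.75)/(3/2) = 51.1667.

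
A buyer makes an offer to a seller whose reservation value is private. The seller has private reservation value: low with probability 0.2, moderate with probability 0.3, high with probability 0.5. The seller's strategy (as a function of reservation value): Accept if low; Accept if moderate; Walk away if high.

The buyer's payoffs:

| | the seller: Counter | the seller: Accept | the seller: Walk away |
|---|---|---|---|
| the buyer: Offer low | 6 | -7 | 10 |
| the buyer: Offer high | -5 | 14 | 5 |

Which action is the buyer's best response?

Compute the buyer's expected payoff for each action, taking the expectation over the seller's type.
E[Offer low] = 0.2·(-7) + 0.3·(-7) + 0.5·(10) = 1.5
E[Offer high] = 0.2·(14) + 0.3·(14) + 0.5·(5) = 9.5
Best response: Offer high (9.5 is the largest).

Offer high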